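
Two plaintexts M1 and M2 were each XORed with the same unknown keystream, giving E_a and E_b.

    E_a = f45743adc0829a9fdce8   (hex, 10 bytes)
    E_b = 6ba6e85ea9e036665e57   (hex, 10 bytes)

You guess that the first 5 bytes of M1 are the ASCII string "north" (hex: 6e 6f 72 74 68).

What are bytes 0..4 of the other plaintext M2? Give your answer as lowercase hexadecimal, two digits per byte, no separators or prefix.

First, E_a ⊕ E_b = (M1 ⊕ K) ⊕ (M2 ⊕ K) = M1 ⊕ M2, so the key drops out. Then M2 = (M1 ⊕ M2) ⊕ M1 over the first 5 bytes.
byte 0: (f4 xor 6b) xor 6e = 9f xor 6e = f1
byte 1: (57 xor a6) xor 6f = f1 xor 6f = 9e
byte 2: (43 xor e8) xor 72 = ab xor 72 = d9
byte 3: (ad xor 5e) xor 74 = f3 xor 74 = 87
byte 4: (c0 xor a9) xor 68 = 69 xor 68 = 01

f19ed98701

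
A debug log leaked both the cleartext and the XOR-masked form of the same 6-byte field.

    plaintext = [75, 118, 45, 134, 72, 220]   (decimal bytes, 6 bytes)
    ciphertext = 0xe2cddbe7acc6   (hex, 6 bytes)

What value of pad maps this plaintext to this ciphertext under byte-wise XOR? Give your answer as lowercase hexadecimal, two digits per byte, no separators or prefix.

a9bbf661e41a

Since ciphertext = plaintext ⊕ pad, XORing both sides with plaintext gives pad = plaintext ⊕ ciphertext.
4b ^ e2 = a9
76 ^ cd = bb
2d ^ db = f6
86 ^ e7 = 61
48 ^ ac = e4
dc ^ c6 = 1a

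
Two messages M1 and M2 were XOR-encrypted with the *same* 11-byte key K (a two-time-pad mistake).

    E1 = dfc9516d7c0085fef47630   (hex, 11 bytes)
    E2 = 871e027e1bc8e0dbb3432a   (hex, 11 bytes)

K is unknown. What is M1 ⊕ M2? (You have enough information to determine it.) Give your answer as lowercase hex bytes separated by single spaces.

E1 ⊕ E2 = (M1 ⊕ K) ⊕ (M2 ⊕ K) = M1 ⊕ M2 — the shared key cancels under XOR.
df XOR 87 = 58
c9 XOR 1e = d7
51 XOR 02 = 53
6d XOR 7e = 13
7c XOR 1b = 67
00 XOR c8 = c8
85 XOR e0 = 65
fe XOR db = 25
f4 XOR b3 = 47
76 XOR 43 = 35
30 XOR 2a = 1a

58 d7 53 13 67 c8 65 25 47 35 1a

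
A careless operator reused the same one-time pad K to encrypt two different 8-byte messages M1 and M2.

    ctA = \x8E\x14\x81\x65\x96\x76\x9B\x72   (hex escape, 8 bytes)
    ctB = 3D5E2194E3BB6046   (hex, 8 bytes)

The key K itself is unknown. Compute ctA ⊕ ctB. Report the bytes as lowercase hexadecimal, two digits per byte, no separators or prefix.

ctA ⊕ ctB = (M1 ⊕ K) ⊕ (M2 ⊕ K) = M1 ⊕ M2 — the shared key cancels under XOR.
142 XOR  61 = 179
 20 XOR  94 =  74
129 XOR  33 = 160
101 XOR 148 = 241
150 XOR 227 = 117
118 XOR 187 = 205
155 XOR  96 = 251
114 XOR  70 =  52

b34aa0f175cdfb34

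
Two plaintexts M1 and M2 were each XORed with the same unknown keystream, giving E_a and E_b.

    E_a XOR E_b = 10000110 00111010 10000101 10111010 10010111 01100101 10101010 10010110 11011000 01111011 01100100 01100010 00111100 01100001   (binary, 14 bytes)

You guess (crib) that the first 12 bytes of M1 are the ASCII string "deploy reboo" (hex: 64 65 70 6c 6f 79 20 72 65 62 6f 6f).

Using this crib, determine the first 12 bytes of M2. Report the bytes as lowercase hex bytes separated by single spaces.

Since E_a ⊕ E_b = M1 ⊕ M2, XORing with the guessed M1 bytes yields the corresponding M2 bytes: M2 = (E_a ⊕ E_b) ⊕ M1.
134 ⊕ 100 = 226
 58 ⊕ 101 =  95
133 ⊕ 112 = 245
186 ⊕ 108 = 214
151 ⊕ 111 = 248
101 ⊕ 121 =  28
170 ⊕  32 = 138
150 ⊕ 114 = 228
216 ⊕ 101 = 189
123 ⊕  98 =  25
100 ⊕ 111 =  11
 98 ⊕ 111 =  13

e2 5f f5 d6 f8 1c 8a e4 bd 19 0b 0d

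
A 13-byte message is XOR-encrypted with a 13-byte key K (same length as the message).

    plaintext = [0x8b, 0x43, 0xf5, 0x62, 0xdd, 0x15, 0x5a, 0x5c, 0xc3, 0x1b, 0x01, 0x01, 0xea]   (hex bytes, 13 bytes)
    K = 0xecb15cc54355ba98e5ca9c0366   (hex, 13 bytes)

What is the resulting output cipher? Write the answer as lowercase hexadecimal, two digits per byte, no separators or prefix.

8b ⊕ ec = 67
43 ⊕ b1 = f2
f5 ⊕ 5c = a9
62 ⊕ c5 = a7
dd ⊕ 43 = 9e
15 ⊕ 55 = 40
5a ⊕ ba = e0
5c ⊕ 98 = c4
c3 ⊕ e5 = 26
1b ⊕ ca = d1
01 ⊕ 9c = 9d
01 ⊕ 03 = 02
ea ⊕ 66 = 8c

67f2a9a79e40e0c426d19d028c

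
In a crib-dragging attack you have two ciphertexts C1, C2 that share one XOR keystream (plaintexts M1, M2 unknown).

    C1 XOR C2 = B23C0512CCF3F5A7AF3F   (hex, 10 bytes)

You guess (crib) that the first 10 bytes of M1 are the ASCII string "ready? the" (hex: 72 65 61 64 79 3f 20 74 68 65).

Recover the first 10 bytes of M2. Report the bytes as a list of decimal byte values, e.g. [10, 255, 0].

Since C1 ⊕ C2 = M1 ⊕ M2, XORing with the guessed M1 bytes yields the corresponding M2 bytes: M2 = (C1 ⊕ C2) ⊕ M1.
178 XOR 114 = 192
 60 XOR 101 =  89
  5 XOR  97 = 100
 18 XOR 100 = 118
204 XOR 121 = 181
243 XOR  63 = 204
245 XOR  32 = 213
167 XOR 116 = 211
175 XOR 104 = 199
 63 XOR 101 =  90

[192, 89, 100, 118, 181, 204, 213, 211, 199, 90]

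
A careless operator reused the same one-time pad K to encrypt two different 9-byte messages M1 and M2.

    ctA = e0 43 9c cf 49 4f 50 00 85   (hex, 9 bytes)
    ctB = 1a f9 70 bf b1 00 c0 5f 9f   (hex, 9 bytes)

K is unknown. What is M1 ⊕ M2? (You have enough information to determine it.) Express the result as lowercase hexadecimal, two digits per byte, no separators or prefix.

fabaec70f84f905f1a

ctA ⊕ ctB = (M1 ⊕ K) ⊕ (M2 ⊕ K) = M1 ⊕ M2 — the shared key cancels under XOR.
e0 ⊕ 1a = fa
43 ⊕ f9 = ba
9c ⊕ 70 = ec
cf ⊕ bf = 70
49 ⊕ b1 = f8
4f ⊕ 00 = 4f
50 ⊕ c0 = 90
00 ⊕ 5f = 5f
85 ⊕ 9f = 1a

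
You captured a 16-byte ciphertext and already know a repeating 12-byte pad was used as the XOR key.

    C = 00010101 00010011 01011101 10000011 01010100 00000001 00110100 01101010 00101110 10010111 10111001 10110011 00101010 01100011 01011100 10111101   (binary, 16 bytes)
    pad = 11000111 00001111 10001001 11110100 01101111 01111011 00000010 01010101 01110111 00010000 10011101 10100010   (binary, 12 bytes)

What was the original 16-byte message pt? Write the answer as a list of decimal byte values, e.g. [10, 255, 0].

[210, 28, 212, 119, 59, 122, 54, 63, 89, 135, 36, 17, 237, 108, 213, 73]

The 12-byte key repeats, so the effective keystream is c7 0f 89 f4 6f 7b 02 55 77 10 9d a2 c7 0f 89 f4.
byte 0:  21 XOR 199 = 210
byte 1:  19 XOR  15 =  28
byte 2:  93 XOR 137 = 212
byte 3: 131 XOR 244 = 119
byte 4:  84 XOR 111 =  59
byte 5:   1 XOR 123 = 122
byte 6:  52 XOR   2 =  54
byte 7: 106 XOR  85 =  63
byte 8:  46 XOR 119 =  89
byte 9: 151 XOR  16 = 135
byte 10: 185 XOR 157 =  36
byte 11: 179 XOR 162 =  17
byte 12:  42 XOR 199 = 237
byte 13:  99 XOR  15 = 108
byte 14:  92 XOR 137 = 213
byte 15: 189 XOR 244 =  73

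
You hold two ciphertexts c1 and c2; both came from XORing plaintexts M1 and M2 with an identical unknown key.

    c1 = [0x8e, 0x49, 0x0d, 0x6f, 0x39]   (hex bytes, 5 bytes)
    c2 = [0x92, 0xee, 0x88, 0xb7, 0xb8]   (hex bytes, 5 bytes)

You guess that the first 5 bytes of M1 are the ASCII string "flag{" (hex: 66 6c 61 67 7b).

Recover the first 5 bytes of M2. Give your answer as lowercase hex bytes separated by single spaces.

7a cb e4 bf fa

First, c1 ⊕ c2 = (M1 ⊕ K) ⊕ (M2 ⊕ K) = M1 ⊕ M2, so the key drops out. Then M2 = (M1 ⊕ M2) ⊕ M1 over the first 5 bytes.
byte 0: (8e XOR 92) XOR 66 = 1c XOR 66 = 7a
byte 1: (49 XOR ee) XOR 6c = a7 XOR 6c = cb
byte 2: (0d XOR 88) XOR 61 = 85 XOR 61 = e4
byte 3: (6f XOR b7) XOR 67 = d8 XOR 67 = bf
byte 4: (39 XOR b8) XOR 7b = 81 XOR 7b = fa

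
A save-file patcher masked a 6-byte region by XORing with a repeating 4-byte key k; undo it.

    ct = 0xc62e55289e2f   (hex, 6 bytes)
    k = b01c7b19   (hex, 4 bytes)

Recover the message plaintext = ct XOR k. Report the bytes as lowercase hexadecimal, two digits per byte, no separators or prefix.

The 4-byte key repeats, so the effective keystream is b0 1c 7b 19 b0 1c.
byte 0: c6 XOR b0 = 76
byte 1: 2e XOR 1c = 32
byte 2: 55 XOR 7b = 2e
byte 3: 28 XOR 19 = 31
byte 4: 9e XOR b0 = 2e
byte 5: 2f XOR 1c = 33

76322e312e33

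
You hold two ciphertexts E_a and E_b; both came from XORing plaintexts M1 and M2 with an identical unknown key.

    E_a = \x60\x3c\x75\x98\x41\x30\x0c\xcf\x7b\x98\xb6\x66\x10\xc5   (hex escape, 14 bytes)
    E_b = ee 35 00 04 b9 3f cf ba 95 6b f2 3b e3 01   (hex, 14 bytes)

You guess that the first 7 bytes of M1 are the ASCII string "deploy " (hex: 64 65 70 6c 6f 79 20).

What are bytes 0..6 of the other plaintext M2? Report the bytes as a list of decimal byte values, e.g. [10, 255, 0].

First, E_a ⊕ E_b = (M1 ⊕ K) ⊕ (M2 ⊕ K) = M1 ⊕ M2, so the key drops out. Then M2 = (M1 ⊕ M2) ⊕ M1 over the first 7 bytes.
byte 0: (60 xor ee) xor 64 = 8e xor 64 = ea
byte 1: (3c xor 35) xor 65 = 09 xor 65 = 6c
byte 2: (75 xor 00) xor 70 = 75 xor 70 = 05
byte 3: (98 xor 04) xor 6c = 9c xor 6c = f0
byte 4: (41 xor b9) xor 6f = f8 xor 6f = 97
byte 5: (30 xor 3f) xor 79 = 0f xor 79 = 76
byte 6: (0c xor cf) xor 20 = c3 xor 20 = e3

[234, 108, 5, 240, 151, 118, 227]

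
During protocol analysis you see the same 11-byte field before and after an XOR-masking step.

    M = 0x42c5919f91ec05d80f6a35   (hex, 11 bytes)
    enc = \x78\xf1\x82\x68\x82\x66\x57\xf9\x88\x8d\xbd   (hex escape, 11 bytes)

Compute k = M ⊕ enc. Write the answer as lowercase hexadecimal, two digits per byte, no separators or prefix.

3a3413f7138a522187e788

Since enc = M ⊕ k, XORing both sides with M gives k = M ⊕ enc.
byte 0: 42 xor 78 = 3a
byte 1: c5 xor f1 = 34
byte 2: 91 xor 82 = 13
byte 3: 9f xor 68 = f7
byte 4: 91 xor 82 = 13
byte 5: ec xor 66 = 8a
byte 6: 05 xor 57 = 52
byte 7: d8 xor f9 = 21
byte 8: 0f xor 88 = 87
byte 9: 6a xor 8d = e7
byte 10: 35 xor bd = 88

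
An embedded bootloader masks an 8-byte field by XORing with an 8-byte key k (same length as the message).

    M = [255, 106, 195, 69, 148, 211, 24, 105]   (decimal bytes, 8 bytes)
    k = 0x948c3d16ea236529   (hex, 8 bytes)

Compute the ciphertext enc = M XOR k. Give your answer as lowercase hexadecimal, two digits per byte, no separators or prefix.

ff XOR 94 = 6b
6a XOR 8c = e6
c3 XOR 3d = fe
45 XOR 16 = 53
94 XOR ea = 7e
d3 XOR 23 = f0
18 XOR 65 = 7d
69 XOR 29 = 40

6be6fe537ef07d40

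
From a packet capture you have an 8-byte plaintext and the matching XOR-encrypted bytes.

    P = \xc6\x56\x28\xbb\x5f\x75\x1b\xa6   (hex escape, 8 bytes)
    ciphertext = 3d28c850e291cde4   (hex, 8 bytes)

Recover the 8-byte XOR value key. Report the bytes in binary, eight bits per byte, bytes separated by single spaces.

11111011 01111110 11100000 11101011 10111101 11100100 11010110 01000010

Since ciphertext = P ⊕ key, XORing both sides with P gives key = P ⊕ ciphertext.
c6 xor 3d = fb
56 xor 28 = 7e
28 xor c8 = e0
bb xor 50 = eb
5f xor e2 = bd
75 xor 91 = e4
1b xor cd = d6
a6 xor e4 = 42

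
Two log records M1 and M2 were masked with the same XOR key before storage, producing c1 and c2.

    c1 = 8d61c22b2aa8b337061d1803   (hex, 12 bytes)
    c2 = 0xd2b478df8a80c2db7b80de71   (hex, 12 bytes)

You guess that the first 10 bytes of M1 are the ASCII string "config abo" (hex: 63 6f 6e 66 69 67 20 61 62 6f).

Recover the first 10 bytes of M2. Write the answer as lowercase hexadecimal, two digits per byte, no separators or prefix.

First, c1 ⊕ c2 = (M1 ⊕ K) ⊕ (M2 ⊕ K) = M1 ⊕ M2, so the key drops out. Then M2 = (M1 ⊕ M2) ⊕ M1 over the first 10 bytes.
byte 0: (8d xor d2) xor 63 = 5f xor 63 = 3c
byte 1: (61 xor b4) xor 6f = d5 xor 6f = ba
byte 2: (c2 xor 78) xor 6e = ba xor 6e = d4
byte 3: (2b xor df) xor 66 = f4 xor 66 = 92
byte 4: (2a xor 8a) xor 69 = a0 xor 69 = c9
byte 5: (a8 xor 80) xor 67 = 28 xor 67 = 4f
byte 6: (b3 xor c2) xor 20 = 71 xor 20 = 51
byte 7: (37 xor db) xor 61 = ec xor 61 = 8d
byte 8: (06 xor 7b) xor 62 = 7d xor 62 = 1f
byte 9: (1d xor 80) xor 6f = 9d xor 6f = f2

3cbad492c94f518d1ff2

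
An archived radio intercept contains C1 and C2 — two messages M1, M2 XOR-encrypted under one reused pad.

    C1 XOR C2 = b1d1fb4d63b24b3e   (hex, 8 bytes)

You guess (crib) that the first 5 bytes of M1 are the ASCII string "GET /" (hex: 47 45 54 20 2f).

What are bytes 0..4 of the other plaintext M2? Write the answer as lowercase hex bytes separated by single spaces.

Since C1 ⊕ C2 = M1 ⊕ M2, XORing with the guessed M1 bytes yields the corresponding M2 bytes: M2 = (C1 ⊕ C2) ⊕ M1.
177 xor  71 = 246
209 xor  69 = 148
251 xor  84 = 175
 77 xor  32 = 109
 99 xor  47 =  76

f6 94 af 6d 4c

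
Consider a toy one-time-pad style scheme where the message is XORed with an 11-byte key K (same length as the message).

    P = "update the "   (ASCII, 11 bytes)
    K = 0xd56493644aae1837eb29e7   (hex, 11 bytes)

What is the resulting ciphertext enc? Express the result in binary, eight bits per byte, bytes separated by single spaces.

10100000 00010100 11110111 00000101 00111110 11001011 00111000 01000011 10000011 01001100 11000111

XOR is its own inverse, so applying the key byte-wise gives the result directly.
byte 0: 75 xor d5 = a0
byte 1: 70 xor 64 = 14
byte 2: 64 xor 93 = f7
byte 3: 61 xor 64 = 05
byte 4: 74 xor 4a = 3e
byte 5: 65 xor ae = cb
byte 6: 20 xor 18 = 38
byte 7: 74 xor 37 = 43
byte 8: 68 xor eb = 83
byte 9: 65 xor 29 = 4c
byte 10: 20 xor e7 = c7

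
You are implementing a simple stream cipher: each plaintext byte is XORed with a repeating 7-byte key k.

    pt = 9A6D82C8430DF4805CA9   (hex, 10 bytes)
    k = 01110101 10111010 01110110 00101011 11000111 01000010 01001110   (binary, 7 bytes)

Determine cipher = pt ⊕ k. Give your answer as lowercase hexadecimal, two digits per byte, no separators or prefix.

The 7-byte key repeats, so the effective keystream is 75 ba 76 2b c7 42 4e 75 ba 76.
byte 0: 10011010 ⊕ 01110101 = 11101111
byte 1: 01101101 ⊕ 10111010 = 11010111
byte 2: 10000010 ⊕ 01110110 = 11110100
byte 3: 11001000 ⊕ 00101011 = 11100011
byte 4: 01000011 ⊕ 11000111 = 10000100
byte 5: 00001101 ⊕ 01000010 = 01001111
byte 6: 11110100 ⊕ 01001110 = 10111010
byte 7: 10000000 ⊕ 01110101 = 11110101
byte 8: 01011100 ⊕ 10111010 = 11100110
byte 9: 10101001 ⊕ 01110110 = 11011111

efd7f4e3844fbaf5e6df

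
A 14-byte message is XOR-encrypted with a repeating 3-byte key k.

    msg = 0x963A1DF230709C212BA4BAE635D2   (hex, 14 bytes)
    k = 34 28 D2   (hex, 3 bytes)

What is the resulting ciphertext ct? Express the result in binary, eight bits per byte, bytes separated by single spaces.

10100010 00010010 11001111 11000110 00011000 10100010 10101000 00001001 11111001 10010000 10010010 00110100 00000001 11111010

The 3-byte key repeats, so the effective keystream is 34 28 d2 34 28 d2 34 28 d2 34 28 d2 34 28.
byte 0: 150 ^  52 = 162
byte 1:  58 ^  40 =  18
byte 2:  29 ^ 210 = 207
byte 3: 242 ^  52 = 198
byte 4:  48 ^  40 =  24
byte 5: 112 ^ 210 = 162
byte 6: 156 ^  52 = 168
byte 7:  33 ^  40 =   9
byte 8:  43 ^ 210 = 249
byte 9: 164 ^  52 = 144
byte 10: 186 ^  40 = 146
byte 11: 230 ^ 210 =  52
byte 12:  53 ^  52 =   1
byte 13: 210 ^  40 = 250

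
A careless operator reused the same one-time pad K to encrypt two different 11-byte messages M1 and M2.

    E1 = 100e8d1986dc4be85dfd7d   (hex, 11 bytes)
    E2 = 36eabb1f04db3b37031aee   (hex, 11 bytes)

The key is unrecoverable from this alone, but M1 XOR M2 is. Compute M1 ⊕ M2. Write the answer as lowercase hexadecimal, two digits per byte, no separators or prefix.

26e43606820770df5ee793

E1 ⊕ E2 = (M1 ⊕ K) ⊕ (M2 ⊕ K) = M1 ⊕ M2 — the shared key cancels under XOR.
10 ⊕ 36 = 26
0e ⊕ ea = e4
8d ⊕ bb = 36
19 ⊕ 1f = 06
86 ⊕ 04 = 82
dc ⊕ db = 07
4b ⊕ 3b = 70
e8 ⊕ 37 = df
5d ⊕ 03 = 5e
fd ⊕ 1a = e7
7d ⊕ ee = 93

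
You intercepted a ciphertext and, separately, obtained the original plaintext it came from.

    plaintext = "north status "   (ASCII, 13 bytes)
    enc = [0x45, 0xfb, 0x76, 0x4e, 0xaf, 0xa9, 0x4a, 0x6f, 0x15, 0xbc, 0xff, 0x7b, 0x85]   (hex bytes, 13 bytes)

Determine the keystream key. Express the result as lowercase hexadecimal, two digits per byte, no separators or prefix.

Since enc = plaintext ⊕ key, XORing both sides with plaintext gives key = plaintext ⊕ enc.
6e xor 45 = 2b
6f xor fb = 94
72 xor 76 = 04
74 xor 4e = 3a
68 xor af = c7
20 xor a9 = 89
73 xor 4a = 39
74 xor 6f = 1b
61 xor 15 = 74
74 xor bc = c8
75 xor ff = 8a
73 xor 7b = 08
20 xor 85 = a5

2b94043ac789391b74c88a08a5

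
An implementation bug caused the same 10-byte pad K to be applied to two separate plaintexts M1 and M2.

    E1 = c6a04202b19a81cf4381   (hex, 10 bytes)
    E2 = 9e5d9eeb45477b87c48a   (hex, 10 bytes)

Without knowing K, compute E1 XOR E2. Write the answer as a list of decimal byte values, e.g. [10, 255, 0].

E1 ⊕ E2 = (M1 ⊕ K) ⊕ (M2 ⊕ K) = M1 ⊕ M2 — the shared key cancels under XOR.
198 ⊕ 158 =  88
160 ⊕  93 = 253
 66 ⊕ 158 = 220
  2 ⊕ 235 = 233
177 ⊕  69 = 244
154 ⊕  71 = 221
129 ⊕ 123 = 250
207 ⊕ 135 =  72
 67 ⊕ 196 = 135
129 ⊕ 138 =  11

[88, 253, 220, 233, 244, 221, 250, 72, 135, 11]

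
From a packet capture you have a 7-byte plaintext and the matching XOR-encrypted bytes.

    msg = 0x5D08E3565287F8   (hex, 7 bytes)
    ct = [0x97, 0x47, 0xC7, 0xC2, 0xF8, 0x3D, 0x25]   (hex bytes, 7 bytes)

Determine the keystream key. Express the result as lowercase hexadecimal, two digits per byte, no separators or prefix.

ca4f2494aabadd

Since ct = msg ⊕ key, XORing both sides with msg gives key = msg ⊕ ct.
5d XOR 97 = ca
08 XOR 47 = 4f
e3 XOR c7 = 24
56 XOR c2 = 94
52 XOR f8 = aa
87 XOR 3d = ba
f8 XOR 25 = dd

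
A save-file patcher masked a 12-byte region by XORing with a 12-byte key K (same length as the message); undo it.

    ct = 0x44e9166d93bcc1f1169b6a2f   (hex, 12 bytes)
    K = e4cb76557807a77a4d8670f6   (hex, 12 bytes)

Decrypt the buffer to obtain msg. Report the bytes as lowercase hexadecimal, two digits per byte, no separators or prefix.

byte 0: 01000100 ^ 11100100 = 10100000
byte 1: 11101001 ^ 11001011 = 00100010
byte 2: 00010110 ^ 01110110 = 01100000
byte 3: 01101101 ^ 01010101 = 00111000
byte 4: 10010011 ^ 01111000 = 11101011
byte 5: 10111100 ^ 00000111 = 10111011
byte 6: 11000001 ^ 10100111 = 01100110
byte 7: 11110001 ^ 01111010 = 10001011
byte 8: 00010110 ^ 01001101 = 01011011
byte 9: 10011011 ^ 10000110 = 00011101
byte 10: 01101010 ^ 01110000 = 00011010
byte 11: 00101111 ^ 11110110 = 11011001

a0226038ebbb668b5b1d1ad9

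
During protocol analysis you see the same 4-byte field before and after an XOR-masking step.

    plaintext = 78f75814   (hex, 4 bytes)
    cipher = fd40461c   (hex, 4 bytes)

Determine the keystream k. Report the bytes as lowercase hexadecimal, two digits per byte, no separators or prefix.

85b71e08

Since cipher = plaintext ⊕ k, XORing both sides with plaintext gives k = plaintext ⊕ cipher.
01111000 ^ 11111101 = 10000101
11110111 ^ 01000000 = 10110111
01011000 ^ 01000110 = 00011110
00010100 ^ 00011100 = 00001000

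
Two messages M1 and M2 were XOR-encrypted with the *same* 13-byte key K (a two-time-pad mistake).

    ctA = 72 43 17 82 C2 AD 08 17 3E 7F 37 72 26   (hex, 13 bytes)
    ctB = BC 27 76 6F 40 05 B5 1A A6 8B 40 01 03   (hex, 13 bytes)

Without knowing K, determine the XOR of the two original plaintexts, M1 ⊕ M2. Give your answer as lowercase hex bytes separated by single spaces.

ctA ⊕ ctB = (M1 ⊕ K) ⊕ (M2 ⊕ K) = M1 ⊕ M2 — the shared key cancels under XOR.
72 XOR bc = ce
43 XOR 27 = 64
17 XOR 76 = 61
82 XOR 6f = ed
c2 XOR 40 = 82
ad XOR 05 = a8
08 XOR b5 = bd
17 XOR 1a = 0d
3e XOR a6 = 98
7f XOR 8b = f4
37 XOR 40 = 77
72 XOR 01 = 73
26 XOR 03 = 25

ce 64 61 ed 82 a8 bd 0d 98 f4 77 73 25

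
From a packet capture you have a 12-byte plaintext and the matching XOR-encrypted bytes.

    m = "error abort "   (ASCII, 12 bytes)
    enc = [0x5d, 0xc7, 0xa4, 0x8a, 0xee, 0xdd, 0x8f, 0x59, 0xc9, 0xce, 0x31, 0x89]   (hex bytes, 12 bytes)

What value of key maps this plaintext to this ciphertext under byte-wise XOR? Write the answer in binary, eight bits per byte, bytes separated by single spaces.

Since enc = m ⊕ key, XORing both sides with m gives key = m ⊕ enc.
65 XOR 5d = 38
72 XOR c7 = b5
72 XOR a4 = d6
6f XOR 8a = e5
72 XOR ee = 9c
20 XOR dd = fd
61 XOR 8f = ee
62 XOR 59 = 3b
6f XOR c9 = a6
72 XOR ce = bc
74 XOR 31 = 45
20 XOR 89 = a9

00111000 10110101 11010110 11100101 10011100 11111101 11101110 00111011 10100110 10111100 01000101 10101001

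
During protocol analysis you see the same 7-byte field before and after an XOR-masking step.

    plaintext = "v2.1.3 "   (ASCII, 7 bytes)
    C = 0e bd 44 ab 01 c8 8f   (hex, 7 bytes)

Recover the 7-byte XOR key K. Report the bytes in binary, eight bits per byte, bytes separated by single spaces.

01111000 10001111 01101010 10011010 00101111 11111011 10101111

Since C = plaintext ⊕ K, XORing both sides with plaintext gives K = plaintext ⊕ C.
76 ⊕ 0e = 78
32 ⊕ bd = 8f
2e ⊕ 44 = 6a
31 ⊕ ab = 9a
2e ⊕ 01 = 2f
33 ⊕ c8 = fb
20 ⊕ 8f = af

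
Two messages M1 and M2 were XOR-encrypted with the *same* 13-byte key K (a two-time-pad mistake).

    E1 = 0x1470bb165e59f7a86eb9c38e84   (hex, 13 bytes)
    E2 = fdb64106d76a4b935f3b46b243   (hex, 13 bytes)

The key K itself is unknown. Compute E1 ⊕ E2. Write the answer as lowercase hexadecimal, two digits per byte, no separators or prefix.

e9c6fa108933bc3b3182853cc7

E1 ⊕ E2 = (M1 ⊕ K) ⊕ (M2 ⊕ K) = M1 ⊕ M2 — the shared key cancels under XOR.
byte 0: 14 ⊕ fd = e9
byte 1: 70 ⊕ b6 = c6
byte 2: bb ⊕ 41 = fa
byte 3: 16 ⊕ 06 = 10
byte 4: 5e ⊕ d7 = 89
byte 5: 59 ⊕ 6a = 33
byte 6: f7 ⊕ 4b = bc
byte 7: a8 ⊕ 93 = 3b
byte 8: 6e ⊕ 5f = 31
byte 9: b9 ⊕ 3b = 82
byte 10: c3 ⊕ 46 = 85
byte 11: 8e ⊕ b2 = 3c
byte 12: 84 ⊕ 43 = c7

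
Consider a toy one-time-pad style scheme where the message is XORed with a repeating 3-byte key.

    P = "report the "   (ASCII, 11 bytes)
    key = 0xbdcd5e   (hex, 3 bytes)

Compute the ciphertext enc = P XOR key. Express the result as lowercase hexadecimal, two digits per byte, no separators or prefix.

cfa82ed2bf2a9db936d8ed

The 3-byte key repeats, so the effective keystream is bd cd 5e bd cd 5e bd cd 5e bd cd.
byte 0: 114 ⊕ 189 = 207
byte 1: 101 ⊕ 205 = 168
byte 2: 112 ⊕  94 =  46
byte 3: 111 ⊕ 189 = 210
byte 4: 114 ⊕ 205 = 191
byte 5: 116 ⊕  94 =  42
byte 6:  32 ⊕ 189 = 157
byte 7: 116 ⊕ 205 = 185
byte 8: 104 ⊕  94 =  54
byte 9: 101 ⊕ 189 = 216
byte 10:  32 ⊕ 205 = 237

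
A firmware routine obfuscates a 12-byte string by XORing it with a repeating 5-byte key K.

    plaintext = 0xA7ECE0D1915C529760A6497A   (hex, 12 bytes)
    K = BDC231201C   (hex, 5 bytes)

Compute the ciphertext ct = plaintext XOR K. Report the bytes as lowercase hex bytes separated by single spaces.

The 5-byte key repeats, so the effective keystream is bd c2 31 20 1c bd c2 31 20 1c bd c2.
byte 0: 10100111 ⊕ 10111101 = 00011010
byte 1: 11101100 ⊕ 11000010 = 00101110
byte 2: 11100000 ⊕ 00110001 = 11010001
byte 3: 11010001 ⊕ 00100000 = 11110001
byte 4: 10010001 ⊕ 00011100 = 10001101
byte 5: 01011100 ⊕ 10111101 = 11100001
byte 6: 01010010 ⊕ 11000010 = 10010000
byte 7: 10010111 ⊕ 00110001 = 10100110
byte 8: 01100000 ⊕ 00100000 = 01000000
byte 9: 10100110 ⊕ 00011100 = 10111010
byte 10: 01001001 ⊕ 10111101 = 11110100
byte 11: 01111010 ⊕ 11000010 = 10111000

1a 2e d1 f1 8d e1 90 a6 40 ba f4 b8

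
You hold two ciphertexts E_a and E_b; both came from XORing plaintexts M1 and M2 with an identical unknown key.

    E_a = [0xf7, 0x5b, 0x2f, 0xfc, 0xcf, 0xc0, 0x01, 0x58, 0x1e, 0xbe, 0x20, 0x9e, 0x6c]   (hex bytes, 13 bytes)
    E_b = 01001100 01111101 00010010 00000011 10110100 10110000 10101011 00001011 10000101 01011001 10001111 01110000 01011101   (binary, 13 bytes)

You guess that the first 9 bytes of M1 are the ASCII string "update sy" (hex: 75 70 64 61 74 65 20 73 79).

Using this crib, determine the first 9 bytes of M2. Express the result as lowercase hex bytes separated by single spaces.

ce 56 59 9e 0f 15 8a 20 e2

First, E_a ⊕ E_b = (M1 ⊕ K) ⊕ (M2 ⊕ K) = M1 ⊕ M2, so the key drops out. Then M2 = (M1 ⊕ M2) ⊕ M1 over the first 9 bytes.
byte 0: (f7 XOR 4c) XOR 75 = bb XOR 75 = ce
byte 1: (5b XOR 7d) XOR 70 = 26 XOR 70 = 56
byte 2: (2f XOR 12) XOR 64 = 3d XOR 64 = 59
byte 3: (fc XOR 03) XOR 61 = ff XOR 61 = 9e
byte 4: (cf XOR b4) XOR 74 = 7b XOR 74 = 0f
byte 5: (c0 XOR b0) XOR 65 = 70 XOR 65 = 15
byte 6: (01 XOR ab) XOR 20 = aa XOR 20 = 8a
byte 7: (58 XOR 0b) XOR 73 = 53 XOR 73 = 20
byte 8: (1e XOR 85) XOR 79 = 9b XOR 79 = e2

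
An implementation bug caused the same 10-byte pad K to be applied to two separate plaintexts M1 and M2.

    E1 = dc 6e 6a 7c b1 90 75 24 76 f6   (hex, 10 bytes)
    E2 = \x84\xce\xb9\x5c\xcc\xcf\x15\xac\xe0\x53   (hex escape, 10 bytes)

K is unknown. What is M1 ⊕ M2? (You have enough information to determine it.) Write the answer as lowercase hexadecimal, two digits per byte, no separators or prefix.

E1 ⊕ E2 = (M1 ⊕ K) ⊕ (M2 ⊕ K) = M1 ⊕ M2 — the shared key cancels under XOR.
dc ^ 84 = 58
6e ^ ce = a0
6a ^ b9 = d3
7c ^ 5c = 20
b1 ^ cc = 7d
90 ^ cf = 5f
75 ^ 15 = 60
24 ^ ac = 88
76 ^ e0 = 96
f6 ^ 53 = a5

58a0d3207d5f608896a5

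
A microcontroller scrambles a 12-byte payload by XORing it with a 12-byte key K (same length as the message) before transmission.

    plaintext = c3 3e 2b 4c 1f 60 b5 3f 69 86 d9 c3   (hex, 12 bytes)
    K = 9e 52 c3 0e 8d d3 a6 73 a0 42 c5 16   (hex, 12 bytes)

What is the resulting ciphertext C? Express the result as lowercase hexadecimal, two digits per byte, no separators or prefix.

195 xor 158 =  93
 62 xor  82 = 108
 43 xor 195 = 232
 76 xor  14 =  66
 31 xor 141 = 146
 96 xor 211 = 179
181 xor 166 =  19
 63 xor 115 =  76
105 xor 160 = 201
134 xor  66 = 196
217 xor 197 =  28
195 xor  22 = 213

5d6ce84292b3134cc9c41cd5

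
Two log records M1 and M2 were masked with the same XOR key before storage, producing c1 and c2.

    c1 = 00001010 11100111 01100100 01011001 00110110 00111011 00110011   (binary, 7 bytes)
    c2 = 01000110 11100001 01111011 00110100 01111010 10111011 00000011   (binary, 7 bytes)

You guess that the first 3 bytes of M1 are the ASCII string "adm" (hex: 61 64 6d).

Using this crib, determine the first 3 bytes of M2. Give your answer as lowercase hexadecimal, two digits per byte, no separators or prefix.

First, c1 ⊕ c2 = (M1 ⊕ K) ⊕ (M2 ⊕ K) = M1 ⊕ M2, so the key drops out. Then M2 = (M1 ⊕ M2) ⊕ M1 over the first 3 bytes.
byte 0: (0a ⊕ 46) ⊕ 61 = 4c ⊕ 61 = 2d
byte 1: (e7 ⊕ e1) ⊕ 64 = 06 ⊕ 64 = 62
byte 2: (64 ⊕ 7b) ⊕ 6d = 1f ⊕ 6d = 72

2d6272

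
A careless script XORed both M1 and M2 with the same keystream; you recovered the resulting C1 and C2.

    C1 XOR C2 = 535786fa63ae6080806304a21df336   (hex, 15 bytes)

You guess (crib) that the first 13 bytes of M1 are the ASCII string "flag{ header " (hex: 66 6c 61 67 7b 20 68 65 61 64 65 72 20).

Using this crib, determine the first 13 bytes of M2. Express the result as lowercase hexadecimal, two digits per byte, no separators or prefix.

353be79d188e08e5e10761d03d

Since C1 ⊕ C2 = M1 ⊕ M2, XORing with the guessed M1 bytes yields the corresponding M2 bytes: M2 = (C1 ⊕ C2) ⊕ M1.
byte 0: 53 ^ 66 = 35
byte 1: 57 ^ 6c = 3b
byte 2: 86 ^ 61 = e7
byte 3: fa ^ 67 = 9d
byte 4: 63 ^ 7b = 18
byte 5: ae ^ 20 = 8e
byte 6: 60 ^ 68 = 08
byte 7: 80 ^ 65 = e5
byte 8: 80 ^ 61 = e1
byte 9: 63 ^ 64 = 07
byte 10: 04 ^ 65 = 61
byte 11: a2 ^ 72 = d0
byte 12: 1d ^ 20 = 3d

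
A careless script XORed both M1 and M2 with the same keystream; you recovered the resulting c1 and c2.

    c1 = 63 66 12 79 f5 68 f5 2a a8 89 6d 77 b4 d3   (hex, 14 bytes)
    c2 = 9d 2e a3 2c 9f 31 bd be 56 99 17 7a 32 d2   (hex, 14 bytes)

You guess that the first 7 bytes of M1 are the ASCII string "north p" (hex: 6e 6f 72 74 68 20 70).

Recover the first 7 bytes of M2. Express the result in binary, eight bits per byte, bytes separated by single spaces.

First, c1 ⊕ c2 = (M1 ⊕ K) ⊕ (M2 ⊕ K) = M1 ⊕ M2, so the key drops out. Then M2 = (M1 ⊕ M2) ⊕ M1 over the first 7 bytes.
byte 0: (63 XOR 9d) XOR 6e = fe XOR 6e = 90
byte 1: (66 XOR 2e) XOR 6f = 48 XOR 6f = 27
byte 2: (12 XOR a3) XOR 72 = b1 XOR 72 = c3
byte 3: (79 XOR 2c) XOR 74 = 55 XOR 74 = 21
byte 4: (f5 XOR 9f) XOR 68 = 6a XOR 68 = 02
byte 5: (68 XOR 31) XOR 20 = 59 XOR 20 = 79
byte 6: (f5 XOR bd) XOR 70 = 48 XOR 70 = 38

10010000 00100111 11000011 00100001 00000010 01111001 00111000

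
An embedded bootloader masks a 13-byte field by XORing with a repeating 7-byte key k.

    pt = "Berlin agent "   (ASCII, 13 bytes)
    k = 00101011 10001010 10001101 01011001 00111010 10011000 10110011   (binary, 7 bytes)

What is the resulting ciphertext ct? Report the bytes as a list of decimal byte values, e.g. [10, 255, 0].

[105, 239, 255, 53, 83, 246, 147, 74, 237, 232, 55, 78, 184]

The 7-byte key repeats, so the effective keystream is 2b 8a 8d 59 3a 98 b3 2b 8a 8d 59 3a 98.
byte 0: 42 ^ 2b = 69
byte 1: 65 ^ 8a = ef
byte 2: 72 ^ 8d = ff
byte 3: 6c ^ 59 = 35
byte 4: 69 ^ 3a = 53
byte 5: 6e ^ 98 = f6
byte 6: 20 ^ b3 = 93
byte 7: 61 ^ 2b = 4a
byte 8: 67 ^ 8a = ed
byte 9: 65 ^ 8d = e8
byte 10: 6e ^ 59 = 37
byte 11: 74 ^ 3a = 4e
byte 12: 20 ^ 98 = b8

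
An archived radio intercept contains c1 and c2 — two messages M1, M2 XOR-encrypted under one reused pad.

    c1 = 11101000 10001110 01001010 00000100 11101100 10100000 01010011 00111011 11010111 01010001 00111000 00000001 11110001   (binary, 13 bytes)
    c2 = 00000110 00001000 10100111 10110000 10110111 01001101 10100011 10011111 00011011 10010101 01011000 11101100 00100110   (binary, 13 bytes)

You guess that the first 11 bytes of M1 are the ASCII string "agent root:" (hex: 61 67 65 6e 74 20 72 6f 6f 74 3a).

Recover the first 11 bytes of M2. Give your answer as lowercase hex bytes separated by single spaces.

8f e1 88 da 2f cd 82 cb a3 b0 5a

First, c1 ⊕ c2 = (M1 ⊕ K) ⊕ (M2 ⊕ K) = M1 ⊕ M2, so the key drops out. Then M2 = (M1 ⊕ M2) ⊕ M1 over the first 11 bytes.
byte 0: (e8 xor 06) xor 61 = ee xor 61 = 8f
byte 1: (8e xor 08) xor 67 = 86 xor 67 = e1
byte 2: (4a xor a7) xor 65 = ed xor 65 = 88
byte 3: (04 xor b0) xor 6e = b4 xor 6e = da
byte 4: (ec xor b7) xor 74 = 5b xor 74 = 2f
byte 5: (a0 xor 4d) xor 20 = ed xor 20 = cd
byte 6: (53 xor a3) xor 72 = f0 xor 72 = 82
byte 7: (3b xor 9f) xor 6f = a4 xor 6f = cb
byte 8: (d7 xor 1b) xor 6f = cc xor 6f = a3
byte 9: (51 xor 95) xor 74 = c4 xor 74 = b0
byte 10: (38 xor 58) xor 3a = 60 xor 3a = 5a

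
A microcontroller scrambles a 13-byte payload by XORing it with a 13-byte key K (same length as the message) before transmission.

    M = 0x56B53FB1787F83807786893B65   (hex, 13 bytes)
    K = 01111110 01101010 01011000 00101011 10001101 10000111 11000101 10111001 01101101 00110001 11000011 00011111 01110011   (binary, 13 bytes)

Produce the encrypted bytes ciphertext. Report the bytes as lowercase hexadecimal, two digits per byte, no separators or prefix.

28df679af5f846391ab74a2416

byte 0: 56 xor 7e = 28
byte 1: b5 xor 6a = df
byte 2: 3f xor 58 = 67
byte 3: b1 xor 2b = 9a
byte 4: 78 xor 8d = f5
byte 5: 7f xor 87 = f8
byte 6: 83 xor c5 = 46
byte 7: 80 xor b9 = 39
byte 8: 77 xor 6d = 1a
byte 9: 86 xor 31 = b7
byte 10: 89 xor c3 = 4a
byte 11: 3b xor 1f = 24
byte 12: 65 xor 73 = 16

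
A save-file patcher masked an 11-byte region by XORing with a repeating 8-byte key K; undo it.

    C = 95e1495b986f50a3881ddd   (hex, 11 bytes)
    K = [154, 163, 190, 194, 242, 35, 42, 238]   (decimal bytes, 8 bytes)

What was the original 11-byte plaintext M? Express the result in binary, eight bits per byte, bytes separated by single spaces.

00001111 01000010 11110111 10011001 01101010 01001100 01111010 01001101 00010010 10111110 01100011

The 8-byte key repeats, so the effective keystream is 9a a3 be c2 f2 23 2a ee 9a a3 be.
byte 0: 149 XOR 154 =  15
byte 1: 225 XOR 163 =  66
byte 2:  73 XOR 190 = 247
byte 3:  91 XOR 194 = 153
byte 4: 152 XOR 242 = 106
byte 5: 111 XOR  35 =  76
byte 6:  80 XOR  42 = 122
byte 7: 163 XOR 238 =  77
byte 8: 136 XOR 154 =  18
byte 9:  29 XOR 163 = 190
byte 10: 221 XOR 190 =  99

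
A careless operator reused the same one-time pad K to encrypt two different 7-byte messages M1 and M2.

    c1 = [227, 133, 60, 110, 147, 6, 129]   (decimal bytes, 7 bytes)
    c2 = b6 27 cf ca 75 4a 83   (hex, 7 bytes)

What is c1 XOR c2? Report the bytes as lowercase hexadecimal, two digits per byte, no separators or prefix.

55a2f3a4e64c02

c1 ⊕ c2 = (M1 ⊕ K) ⊕ (M2 ⊕ K) = M1 ⊕ M2 — the shared key cancels under XOR.
11100011 xor 10110110 = 01010101
10000101 xor 00100111 = 10100010
00111100 xor 11001111 = 11110011
01101110 xor 11001010 = 10100100
10010011 xor 01110101 = 11100110
00000110 xor 01001010 = 01001100
10000001 xor 10000011 = 00000010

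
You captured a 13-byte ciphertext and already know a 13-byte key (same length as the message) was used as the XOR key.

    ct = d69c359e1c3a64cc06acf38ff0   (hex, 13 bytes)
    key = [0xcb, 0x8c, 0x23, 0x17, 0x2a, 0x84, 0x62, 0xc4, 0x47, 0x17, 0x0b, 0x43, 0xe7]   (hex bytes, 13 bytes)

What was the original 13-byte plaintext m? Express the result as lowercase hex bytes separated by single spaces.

1d 10 16 89 36 be 06 08 41 bb f8 cc 17

byte 0: d6 ^ cb = 1d
byte 1: 9c ^ 8c = 10
byte 2: 35 ^ 23 = 16
byte 3: 9e ^ 17 = 89
byte 4: 1c ^ 2a = 36
byte 5: 3a ^ 84 = be
byte 6: 64 ^ 62 = 06
byte 7: cc ^ c4 = 08
byte 8: 06 ^ 47 = 41
byte 9: ac ^ 17 = bb
byte 10: f3 ^ 0b = f8
byte 11: 8f ^ 43 = cc
byte 12: f0 ^ e7 = 17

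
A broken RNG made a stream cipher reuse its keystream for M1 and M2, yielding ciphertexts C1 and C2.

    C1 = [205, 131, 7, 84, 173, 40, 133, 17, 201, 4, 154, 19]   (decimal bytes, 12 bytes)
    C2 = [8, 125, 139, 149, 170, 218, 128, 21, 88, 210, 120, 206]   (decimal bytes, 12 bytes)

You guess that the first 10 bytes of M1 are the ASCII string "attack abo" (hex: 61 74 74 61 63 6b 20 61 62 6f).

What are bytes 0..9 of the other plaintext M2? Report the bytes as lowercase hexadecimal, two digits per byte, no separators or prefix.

First, C1 ⊕ C2 = (M1 ⊕ K) ⊕ (M2 ⊕ K) = M1 ⊕ M2, so the key drops out. Then M2 = (M1 ⊕ M2) ⊕ M1 over the first 10 bytes.
byte 0: (cd ^ 08) ^ 61 = c5 ^ 61 = a4
byte 1: (83 ^ 7d) ^ 74 = fe ^ 74 = 8a
byte 2: (07 ^ 8b) ^ 74 = 8c ^ 74 = f8
byte 3: (54 ^ 95) ^ 61 = c1 ^ 61 = a0
byte 4: (ad ^ aa) ^ 63 = 07 ^ 63 = 64
byte 5: (28 ^ da) ^ 6b = f2 ^ 6b = 99
byte 6: (85 ^ 80) ^ 20 = 05 ^ 20 = 25
byte 7: (11 ^ 15) ^ 61 = 04 ^ 61 = 65
byte 8: (c9 ^ 58) ^ 62 = 91 ^ 62 = f3
byte 9: (04 ^ d2) ^ 6f = d6 ^ 6f = b9

a48af8a064992565f3b9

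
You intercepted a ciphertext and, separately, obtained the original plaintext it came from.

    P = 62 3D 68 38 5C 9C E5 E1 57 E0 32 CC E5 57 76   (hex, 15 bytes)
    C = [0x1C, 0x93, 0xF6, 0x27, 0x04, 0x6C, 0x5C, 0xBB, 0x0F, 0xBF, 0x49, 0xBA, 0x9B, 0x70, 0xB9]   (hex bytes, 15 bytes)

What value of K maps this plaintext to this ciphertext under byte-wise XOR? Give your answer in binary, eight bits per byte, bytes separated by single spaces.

01111110 10101110 10011110 00011111 01011000 11110000 10111001 01011010 01011000 01011111 01111011 01110110 01111110 00100111 11001111

Since C = P ⊕ K, XORing both sides with P gives K = P ⊕ C.
01100010 ^ 00011100 = 01111110
00111101 ^ 10010011 = 10101110
01101000 ^ 11110110 = 10011110
00111000 ^ 00100111 = 00011111
01011100 ^ 00000100 = 01011000
10011100 ^ 01101100 = 11110000
11100101 ^ 01011100 = 10111001
11100001 ^ 10111011 = 01011010
01010111 ^ 00001111 = 01011000
11100000 ^ 10111111 = 01011111
00110010 ^ 01001001 = 01111011
11001100 ^ 10111010 = 01110110
11100101 ^ 10011011 = 01111110
01010111 ^ 01110000 = 00100111
01110110 ^ 10111001 = 11001111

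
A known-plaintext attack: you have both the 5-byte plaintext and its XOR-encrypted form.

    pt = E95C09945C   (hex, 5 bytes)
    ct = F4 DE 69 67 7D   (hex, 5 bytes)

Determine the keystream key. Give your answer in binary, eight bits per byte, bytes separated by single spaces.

Since ct = pt ⊕ key, XORing both sides with pt gives key = pt ⊕ ct.
e9 XOR f4 = 1d
5c XOR de = 82
09 XOR 69 = 60
94 XOR 67 = f3
5c XOR 7d = 21

00011101 10000010 01100000 11110011 00100001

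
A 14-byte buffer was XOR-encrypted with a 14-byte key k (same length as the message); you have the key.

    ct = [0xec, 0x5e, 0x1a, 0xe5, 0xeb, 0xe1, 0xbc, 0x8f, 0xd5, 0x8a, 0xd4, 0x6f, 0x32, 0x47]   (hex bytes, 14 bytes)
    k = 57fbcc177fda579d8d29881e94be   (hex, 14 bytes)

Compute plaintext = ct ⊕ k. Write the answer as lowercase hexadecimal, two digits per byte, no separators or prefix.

bba5d6f2943beb1258a35c71a6f9

XOR is its own inverse, so applying the key byte-wise gives the result directly.
236 ^  87 = 187
 94 ^ 251 = 165
 26 ^ 204 = 214
229 ^  23 = 242
235 ^ 127 = 148
225 ^ 218 =  59
188 ^  87 = 235
143 ^ 157 =  18
213 ^ 141 =  88
138 ^  41 = 163
212 ^ 136 =  92
111 ^  30 = 113
 50 ^ 148 = 166
 71 ^ 190 = 249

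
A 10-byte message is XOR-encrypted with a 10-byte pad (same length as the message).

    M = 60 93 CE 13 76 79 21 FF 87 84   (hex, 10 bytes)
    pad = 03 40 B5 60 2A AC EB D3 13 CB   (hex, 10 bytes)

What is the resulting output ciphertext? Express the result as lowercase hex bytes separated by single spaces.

63 d3 7b 73 5c d5 ca 2c 94 4f

XOR is its own inverse, so applying the key byte-wise gives the result directly.
60 ^ 03 = 63
93 ^ 40 = d3
ce ^ b5 = 7b
13 ^ 60 = 73
76 ^ 2a = 5c
79 ^ ac = d5
21 ^ eb = ca
ff ^ d3 = 2c
87 ^ 13 = 94
84 ^ cb = 4f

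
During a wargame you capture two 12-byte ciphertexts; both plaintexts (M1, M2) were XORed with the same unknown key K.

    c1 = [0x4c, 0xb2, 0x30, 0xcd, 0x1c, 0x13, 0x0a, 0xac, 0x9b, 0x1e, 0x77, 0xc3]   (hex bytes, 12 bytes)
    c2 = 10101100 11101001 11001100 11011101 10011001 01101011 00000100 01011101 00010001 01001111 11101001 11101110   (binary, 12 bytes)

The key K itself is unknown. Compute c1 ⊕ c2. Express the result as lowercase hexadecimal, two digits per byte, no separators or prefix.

c1 ⊕ c2 = (M1 ⊕ K) ⊕ (M2 ⊕ K) = M1 ⊕ M2 — the shared key cancels under XOR.
byte 0:  76 ⊕ 172 = 224
byte 1: 178 ⊕ 233 =  91
byte 2:  48 ⊕ 204 = 252
byte 3: 205 ⊕ 221 =  16
byte 4:  28 ⊕ 153 = 133
byte 5:  19 ⊕ 107 = 120
byte 6:  10 ⊕   4 =  14
byte 7: 172 ⊕  93 = 241
byte 8: 155 ⊕  17 = 138
byte 9:  30 ⊕  79 =  81
byte 10: 119 ⊕ 233 = 158
byte 11: 195 ⊕ 238 =  45

e05bfc1085780ef18a519e2d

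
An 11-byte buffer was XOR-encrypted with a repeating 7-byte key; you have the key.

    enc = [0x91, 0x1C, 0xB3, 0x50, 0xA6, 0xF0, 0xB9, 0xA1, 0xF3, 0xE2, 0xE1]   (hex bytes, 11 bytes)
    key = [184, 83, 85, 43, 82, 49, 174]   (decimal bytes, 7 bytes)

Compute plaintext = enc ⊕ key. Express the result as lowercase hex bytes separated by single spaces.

29 4f e6 7b f4 c1 17 19 a0 b7 ca

The 7-byte key repeats, so the effective keystream is b8 53 55 2b 52 31 ae b8 53 55 2b.
byte 0: 91 ⊕ b8 = 29
byte 1: 1c ⊕ 53 = 4f
byte 2: b3 ⊕ 55 = e6
byte 3: 50 ⊕ 2b = 7b
byte 4: a6 ⊕ 52 = f4
byte 5: f0 ⊕ 31 = c1
byte 6: b9 ⊕ ae = 17
byte 7: a1 ⊕ b8 = 19
byte 8: f3 ⊕ 53 = a0
byte 9: e2 ⊕ 55 = b7
byte 10: e1 ⊕ 2b = ca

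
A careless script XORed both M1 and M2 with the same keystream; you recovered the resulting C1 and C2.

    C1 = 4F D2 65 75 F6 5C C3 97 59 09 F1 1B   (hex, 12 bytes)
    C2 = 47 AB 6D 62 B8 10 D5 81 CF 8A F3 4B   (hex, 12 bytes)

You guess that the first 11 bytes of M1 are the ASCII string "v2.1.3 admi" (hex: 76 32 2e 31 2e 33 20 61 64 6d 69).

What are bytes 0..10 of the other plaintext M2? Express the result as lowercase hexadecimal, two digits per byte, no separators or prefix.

7e4b2626607f3677f2ee6b

First, C1 ⊕ C2 = (M1 ⊕ K) ⊕ (M2 ⊕ K) = M1 ⊕ M2, so the key drops out. Then M2 = (M1 ⊕ M2) ⊕ M1 over the first 11 bytes.
byte 0: (4f XOR 47) XOR 76 = 08 XOR 76 = 7e
byte 1: (d2 XOR ab) XOR 32 = 79 XOR 32 = 4b
byte 2: (65 XOR 6d) XOR 2e = 08 XOR 2e = 26
byte 3: (75 XOR 62) XOR 31 = 17 XOR 31 = 26
byte 4: (f6 XOR b8) XOR 2e = 4e XOR 2e = 60
byte 5: (5c XOR 10) XOR 33 = 4c XOR 33 = 7f
byte 6: (c3 XOR d5) XOR 20 = 16 XOR 20 = 36
byte 7: (97 XOR 81) XOR 61 = 16 XOR 61 = 77
byte 8: (59 XOR cf) XOR 64 = 96 XOR 64 = f2
byte 9: (09 XOR 8a) XOR 6d = 83 XOR 6d = ee
byte 10: (f1 XOR f3) XOR 69 = 02 XOR 69 = 6b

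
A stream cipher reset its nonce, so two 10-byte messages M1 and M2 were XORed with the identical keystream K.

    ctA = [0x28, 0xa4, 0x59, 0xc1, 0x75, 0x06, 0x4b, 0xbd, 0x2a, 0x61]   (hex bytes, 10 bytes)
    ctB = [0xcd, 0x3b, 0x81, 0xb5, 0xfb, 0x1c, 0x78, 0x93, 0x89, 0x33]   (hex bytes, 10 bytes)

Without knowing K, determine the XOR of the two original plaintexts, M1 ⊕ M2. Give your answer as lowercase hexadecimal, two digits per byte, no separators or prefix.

ctA ⊕ ctB = (M1 ⊕ K) ⊕ (M2 ⊕ K) = M1 ⊕ M2 — the shared key cancels under XOR.
28 XOR cd = e5
a4 XOR 3b = 9f
59 XOR 81 = d8
c1 XOR b5 = 74
75 XOR fb = 8e
06 XOR 1c = 1a
4b XOR 78 = 33
bd XOR 93 = 2e
2a XOR 89 = a3
61 XOR 33 = 52

e59fd8748e1a332ea352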